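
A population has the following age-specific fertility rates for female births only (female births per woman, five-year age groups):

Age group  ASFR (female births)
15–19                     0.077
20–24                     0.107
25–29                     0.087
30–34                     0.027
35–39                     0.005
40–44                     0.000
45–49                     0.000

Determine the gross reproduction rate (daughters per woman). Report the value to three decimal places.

1.515

Sum of female ASFRs = 0.077 + 0.107 + 0.087 + 0.027 + 0.005 + 0.000 + 0.000 = 0.303
GRR = 5 × 0.303 = 1.515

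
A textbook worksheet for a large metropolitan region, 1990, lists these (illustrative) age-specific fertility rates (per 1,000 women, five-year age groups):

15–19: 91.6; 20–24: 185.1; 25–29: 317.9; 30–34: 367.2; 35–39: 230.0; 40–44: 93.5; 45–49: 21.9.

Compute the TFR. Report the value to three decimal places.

6.536

Sum of ASFRs = 91.6 + 185.1 + 317.9 + 367.2 + 230.0 + 93.5 + 21.9 = 1307.2
TFR = 5 × 1307.2 / 1000 = 6.536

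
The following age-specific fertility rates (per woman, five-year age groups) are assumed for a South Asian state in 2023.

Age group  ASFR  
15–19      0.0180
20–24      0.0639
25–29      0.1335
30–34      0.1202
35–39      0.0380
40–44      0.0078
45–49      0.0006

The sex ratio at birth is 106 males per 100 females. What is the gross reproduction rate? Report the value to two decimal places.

0.93

Proportion female at birth = 100 / (100 + 106) = 0.48544.
Sum of ASFRs = 0.0180 + 0.0639 + 0.1335 + 0.1202 + 0.0380 + 0.0078 + 0.0006 = 0.3820
TFR = 5 × 0.3820 = 1.91
GRR = 0.48544 × 1.91 = 0.92719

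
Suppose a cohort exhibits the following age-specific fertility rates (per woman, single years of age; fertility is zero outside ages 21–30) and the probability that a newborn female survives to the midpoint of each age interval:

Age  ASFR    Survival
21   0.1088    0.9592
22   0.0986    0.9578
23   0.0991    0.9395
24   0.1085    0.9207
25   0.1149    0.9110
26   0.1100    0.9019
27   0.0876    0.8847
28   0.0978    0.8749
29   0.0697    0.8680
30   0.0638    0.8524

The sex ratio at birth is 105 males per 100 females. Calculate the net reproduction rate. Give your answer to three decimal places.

Proportion female at birth = 100 / (100 + 105) = 0.48780.
Survival-weighted fertility by age (1·fₓ·Sₓ):
  21: 1 × 0.1088 × 0.9592 = 0.10436
  22: 1 × 0.0986 × 0.9578 = 0.09444
  23: 1 × 0.0991 × 0.9395 = 0.09310
  24: 1 × 0.1085 × 0.9207 = 0.09990
  25: 1 × 0.1149 × 0.9110 = 0.10467
  26: 1 × 0.1100 × 0.9019 = 0.09921
  27: 1 × 0.0876 × 0.8847 = 0.07750
  28: 1 × 0.0978 × 0.8749 = 0.08557
  29: 1 × 0.0697 × 0.8680 = 0.06050
  30: 1 × 0.0638 × 0.8524 = 0.05438
Sum = 0.87363
NRR = 0.48780 × 0.87363 = 0.42616

0.426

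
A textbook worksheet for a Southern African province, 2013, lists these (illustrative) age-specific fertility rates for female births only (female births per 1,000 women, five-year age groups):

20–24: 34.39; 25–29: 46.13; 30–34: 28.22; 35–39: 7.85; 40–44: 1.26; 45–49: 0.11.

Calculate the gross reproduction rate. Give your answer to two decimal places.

0.59

Sum of female ASFRs = 34.39 + 46.13 + 28.22 + 7.85 + 1.26 + 0.11 = 117.96
GRR = 5 × 117.96 / 1000 = 0.5898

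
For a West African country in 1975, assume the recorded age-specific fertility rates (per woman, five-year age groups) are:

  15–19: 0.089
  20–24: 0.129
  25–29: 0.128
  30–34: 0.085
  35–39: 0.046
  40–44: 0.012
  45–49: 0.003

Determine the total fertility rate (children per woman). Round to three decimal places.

Sum of ASFRs = 0.089 + 0.129 + 0.128 + 0.085 + 0.046 + 0.012 + 0.003 = 0.492
TFR = 5 × 0.492 = 2.46

2.460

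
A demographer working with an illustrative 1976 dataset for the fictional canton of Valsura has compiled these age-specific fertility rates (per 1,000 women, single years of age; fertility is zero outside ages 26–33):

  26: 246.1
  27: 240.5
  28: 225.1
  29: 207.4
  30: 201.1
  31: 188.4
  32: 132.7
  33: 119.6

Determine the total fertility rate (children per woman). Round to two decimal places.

1.56

Sum of ASFRs = 246.1 + 240.5 + 225.1 + 207.4 + 201.1 + 188.4 + 132.7 + 119.6 = 1560.9
TFR = 1560.9 / 1000 = 1.5609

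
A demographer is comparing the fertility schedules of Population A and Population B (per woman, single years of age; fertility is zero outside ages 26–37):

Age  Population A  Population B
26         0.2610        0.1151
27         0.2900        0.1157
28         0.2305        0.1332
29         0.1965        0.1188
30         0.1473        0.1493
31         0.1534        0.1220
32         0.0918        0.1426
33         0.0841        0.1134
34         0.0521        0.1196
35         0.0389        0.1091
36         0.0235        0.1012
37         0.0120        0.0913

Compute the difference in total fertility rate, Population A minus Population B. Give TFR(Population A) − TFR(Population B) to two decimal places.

Population A:
  Sum of ASFRs = 0.2610 + 0.2900 + 0.2305 + 0.1965 + 0.1473 + 0.1534 + 0.0918 + 0.0841 + 0.0521 + 0.0389 + 0.0235 + 0.0120 = 1.5811
  TFR = 1.5811
Population B:
  Sum of ASFRs = 0.1151 + 0.1157 + 0.1332 + 0.1188 + 0.1493 + 0.1220 + 0.1426 + 0.1134 + 0.1196 + 0.1091 + 0.1012 + 0.0913 = 1.4313
  TFR = 1.4313
Difference = 1.5811 − 1.4313 = 0.1498

0.15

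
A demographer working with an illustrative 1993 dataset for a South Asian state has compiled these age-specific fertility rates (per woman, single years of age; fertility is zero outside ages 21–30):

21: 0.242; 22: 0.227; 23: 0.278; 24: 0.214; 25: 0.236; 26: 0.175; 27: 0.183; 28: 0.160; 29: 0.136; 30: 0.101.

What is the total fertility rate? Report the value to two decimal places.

1.95

Sum of ASFRs = 0.242 + 0.227 + 0.278 + 0.214 + 0.236 + 0.175 + 0.183 + 0.160 + 0.136 + 0.101 = 1.952
TFR = 1.952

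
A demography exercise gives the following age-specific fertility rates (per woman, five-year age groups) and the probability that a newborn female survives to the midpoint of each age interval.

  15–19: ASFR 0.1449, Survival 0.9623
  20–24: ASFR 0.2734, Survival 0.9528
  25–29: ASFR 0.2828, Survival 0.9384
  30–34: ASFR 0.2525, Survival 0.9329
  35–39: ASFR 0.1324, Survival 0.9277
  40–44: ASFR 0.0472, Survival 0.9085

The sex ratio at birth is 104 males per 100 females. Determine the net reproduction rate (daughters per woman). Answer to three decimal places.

Proportion female at birth = 100 / (100 + 104) = 0.49020.
Weighting each age-specific rate by interval width and survival:
  15–19: 5 × 0.1449 × 0.9623 = 0.69719
  20–24: 5 × 0.2734 × 0.9528 = 1.30248
  25–29: 5 × 0.2828 × 0.9384 = 1.32690
  30–34: 5 × 0.2525 × 0.9329 = 1.17779
  35–39: 5 × 0.1324 × 0.9277 = 0.61414
  40–44: 5 × 0.0472 × 0.9085 = 0.21441
Sum = 5.33291
NRR = 0.49020 × 5.33291 = 2.61419
NRR > 1, so each generation more than replaces itself.

2.614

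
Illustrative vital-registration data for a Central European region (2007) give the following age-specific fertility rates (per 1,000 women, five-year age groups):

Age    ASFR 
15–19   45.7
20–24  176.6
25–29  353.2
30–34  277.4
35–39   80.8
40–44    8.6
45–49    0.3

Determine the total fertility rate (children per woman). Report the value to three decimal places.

4.713

Sum of ASFRs = 45.7 + 176.6 + 353.2 + 277.4 + 80.8 + 8.6 + 0.3 = 942.6
TFR = 5 × 942.6 / 1000 = 4.713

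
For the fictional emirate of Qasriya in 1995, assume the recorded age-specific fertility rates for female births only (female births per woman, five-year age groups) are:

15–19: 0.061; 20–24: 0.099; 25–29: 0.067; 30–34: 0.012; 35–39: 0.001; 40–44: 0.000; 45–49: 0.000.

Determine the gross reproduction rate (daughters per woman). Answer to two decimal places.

1.20

Sum of female ASFRs = 0.061 + 0.099 + 0.067 + 0.012 + 0.001 + 0.000 + 0.000 = 0.240
GRR = 5 × 0.240 = 1.2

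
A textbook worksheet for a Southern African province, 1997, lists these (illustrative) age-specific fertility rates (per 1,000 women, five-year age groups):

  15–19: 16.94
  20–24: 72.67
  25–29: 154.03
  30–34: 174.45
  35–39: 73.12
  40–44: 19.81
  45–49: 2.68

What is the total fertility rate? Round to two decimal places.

2.57

Sum of ASFRs = 16.94 + 72.67 + 154.03 + 174.45 + 73.12 + 19.81 + 2.68 = 513.70
TFR = 5 × 513.70 / 1000 = 2.5685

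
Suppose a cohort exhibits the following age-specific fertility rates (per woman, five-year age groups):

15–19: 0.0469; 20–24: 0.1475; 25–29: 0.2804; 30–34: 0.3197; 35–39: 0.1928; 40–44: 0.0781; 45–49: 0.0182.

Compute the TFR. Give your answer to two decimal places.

Sum of ASFRs = 0.0469 + 0.1475 + 0.2804 + 0.3197 + 0.1928 + 0.0781 + 0.0182 = 1.0836
TFR = 5 × 1.0836 = 5.418

5.42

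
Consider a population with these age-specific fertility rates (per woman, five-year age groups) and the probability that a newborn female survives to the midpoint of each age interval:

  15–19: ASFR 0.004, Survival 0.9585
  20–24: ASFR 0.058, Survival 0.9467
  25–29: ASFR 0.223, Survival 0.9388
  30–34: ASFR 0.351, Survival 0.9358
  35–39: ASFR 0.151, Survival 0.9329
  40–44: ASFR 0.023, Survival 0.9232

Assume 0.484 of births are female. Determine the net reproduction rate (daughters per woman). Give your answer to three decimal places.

1.836

Proportion female at birth = 0.484.
Per-age-group product (5 × ASFR × survival probability):
  15–19: 5 × 0.004 × 0.9585 = 0.01917
  20–24: 5 × 0.058 × 0.9467 = 0.27454
  25–29: 5 × 0.223 × 0.9388 = 1.04676
  30–34: 5 × 0.351 × 0.9358 = 1.64233
  35–39: 5 × 0.151 × 0.9329 = 0.70434
  40–44: 5 × 0.023 × 0.9232 = 0.10617
Sum = 3.79331
NRR = 0.484 × 3.79331 = 1.83596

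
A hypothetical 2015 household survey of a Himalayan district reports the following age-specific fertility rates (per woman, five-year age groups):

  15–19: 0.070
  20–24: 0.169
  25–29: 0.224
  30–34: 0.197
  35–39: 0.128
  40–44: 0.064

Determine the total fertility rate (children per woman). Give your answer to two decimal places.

4.26

Sum of ASFRs = 0.070 + 0.169 + 0.224 + 0.197 + 0.128 + 0.064 = 0.852
TFR = 5 × 0.852 = 4.26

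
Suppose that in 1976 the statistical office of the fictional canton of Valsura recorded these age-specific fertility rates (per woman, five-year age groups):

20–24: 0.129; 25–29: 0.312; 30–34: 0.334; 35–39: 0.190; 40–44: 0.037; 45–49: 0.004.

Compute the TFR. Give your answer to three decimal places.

5.030

Sum of ASFRs = 0.129 + 0.312 + 0.334 + 0.190 + 0.037 + 0.004 = 1.006
TFR = 5 × 1.006 = 5.03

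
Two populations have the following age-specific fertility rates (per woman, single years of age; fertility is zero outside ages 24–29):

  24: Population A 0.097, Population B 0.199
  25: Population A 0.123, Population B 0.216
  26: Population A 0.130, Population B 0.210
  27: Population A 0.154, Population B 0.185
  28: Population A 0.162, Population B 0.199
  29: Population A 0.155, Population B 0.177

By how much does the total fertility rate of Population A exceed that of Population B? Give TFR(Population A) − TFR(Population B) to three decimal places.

Population A:
  Sum of ASFRs = 0.097 + 0.123 + 0.130 + 0.154 + 0.162 + 0.155 = 0.821
  TFR = 0.821
Population B:
  Sum of ASFRs = 0.199 + 0.216 + 0.210 + 0.185 + 0.199 + 0.177 = 1.186
  TFR = 1.186
Difference = 0.821 − 1.186 = -0.365

-0.365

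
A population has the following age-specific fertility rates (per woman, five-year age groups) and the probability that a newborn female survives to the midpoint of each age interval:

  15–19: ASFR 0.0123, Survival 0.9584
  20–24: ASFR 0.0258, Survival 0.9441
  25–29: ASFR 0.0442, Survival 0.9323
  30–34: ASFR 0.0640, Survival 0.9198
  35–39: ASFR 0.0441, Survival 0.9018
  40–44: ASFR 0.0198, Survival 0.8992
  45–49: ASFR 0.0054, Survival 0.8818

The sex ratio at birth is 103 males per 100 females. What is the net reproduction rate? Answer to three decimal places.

0.489

Proportion female at birth = 100 / (100 + 103) = 0.49261.
Per-age-group product (5 × ASFR × survival probability):
  15–19: 5 × 0.0123 × 0.9584 = 0.05894
  20–24: 5 × 0.0258 × 0.9441 = 0.12179
  25–29: 5 × 0.0442 × 0.9323 = 0.20604
  30–34: 5 × 0.0640 × 0.9198 = 0.29434
  35–39: 5 × 0.0441 × 0.9018 = 0.19885
  40–44: 5 × 0.0198 × 0.8992 = 0.08902
  45–49: 5 × 0.0054 × 0.8818 = 0.02381
Sum = 0.99279
NRR = 0.49261 × 0.99279 = 0.48906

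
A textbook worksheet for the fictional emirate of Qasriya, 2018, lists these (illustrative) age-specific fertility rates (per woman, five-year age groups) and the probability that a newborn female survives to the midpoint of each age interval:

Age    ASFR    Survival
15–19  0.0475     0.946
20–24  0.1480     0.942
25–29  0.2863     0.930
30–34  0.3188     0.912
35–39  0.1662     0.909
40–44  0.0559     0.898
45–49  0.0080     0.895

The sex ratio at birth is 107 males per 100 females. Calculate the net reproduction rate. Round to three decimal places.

Proportion female at birth = 100 / (100 + 107) = 0.48309.
Each age group contributes 5 × ASFR × survival:
  15–19: 5 × 0.0475 × 0.946 = 0.22468
  20–24: 5 × 0.1480 × 0.942 = 0.69708
  25–29: 5 × 0.2863 × 0.930 = 1.33130
  30–34: 5 × 0.3188 × 0.912 = 1.45373
  35–39: 5 × 0.1662 × 0.909 = 0.75538
  40–44: 5 × 0.0559 × 0.898 = 0.25099
  45–49: 5 × 0.0080 × 0.895 = 0.03580
Sum = 4.74896
NRR = 0.48309 × 4.74896 = 2.29418
An NRR exceeding 1 indicates intrinsic growth under these rates.

2.294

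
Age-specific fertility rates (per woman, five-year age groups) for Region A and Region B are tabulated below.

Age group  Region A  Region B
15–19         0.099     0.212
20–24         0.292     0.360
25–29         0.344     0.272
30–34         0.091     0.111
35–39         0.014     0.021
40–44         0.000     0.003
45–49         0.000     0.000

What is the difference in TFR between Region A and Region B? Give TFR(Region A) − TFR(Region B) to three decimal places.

-0.695

Region A:
  Sum of ASFRs = 0.099 + 0.292 + 0.344 + 0.091 + 0.014 + 0.000 + 0.000 = 0.840
  TFR = 5 × 0.840 = 4.2
Region B:
  Sum of ASFRs = 0.212 + 0.360 + 0.272 + 0.111 + 0.021 + 0.003 + 0.000 = 0.979
  TFR = 5 × 0.979 = 4.895
Difference = 4.2 − 4.895 = -0.695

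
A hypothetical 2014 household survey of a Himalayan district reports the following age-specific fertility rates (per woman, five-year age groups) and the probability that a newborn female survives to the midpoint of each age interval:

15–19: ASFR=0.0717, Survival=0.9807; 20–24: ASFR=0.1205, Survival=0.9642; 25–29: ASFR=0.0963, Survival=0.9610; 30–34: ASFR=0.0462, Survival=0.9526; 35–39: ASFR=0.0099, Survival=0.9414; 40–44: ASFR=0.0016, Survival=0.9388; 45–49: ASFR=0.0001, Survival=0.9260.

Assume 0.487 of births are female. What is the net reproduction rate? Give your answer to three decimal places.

0.813

Proportion female at birth = 0.487.
Weighting each age-specific rate by interval width and survival:
  15–19: 5 × 0.0717 × 0.9807 = 0.35158
  20–24: 5 × 0.1205 × 0.9642 = 0.58093
  25–29: 5 × 0.0963 × 0.9610 = 0.46272
  30–34: 5 × 0.0462 × 0.9526 = 0.22005
  35–39: 5 × 0.0099 × 0.9414 = 0.04660
  40–44: 5 × 0.0016 × 0.9388 = 0.00751
  45–49: 5 × 0.0001 × 0.9260 = 0.00046
Sum = 1.66985
NRR = 0.487 × 1.66985 = 0.81322
NRR < 1, so the cohort does not fully replace itself.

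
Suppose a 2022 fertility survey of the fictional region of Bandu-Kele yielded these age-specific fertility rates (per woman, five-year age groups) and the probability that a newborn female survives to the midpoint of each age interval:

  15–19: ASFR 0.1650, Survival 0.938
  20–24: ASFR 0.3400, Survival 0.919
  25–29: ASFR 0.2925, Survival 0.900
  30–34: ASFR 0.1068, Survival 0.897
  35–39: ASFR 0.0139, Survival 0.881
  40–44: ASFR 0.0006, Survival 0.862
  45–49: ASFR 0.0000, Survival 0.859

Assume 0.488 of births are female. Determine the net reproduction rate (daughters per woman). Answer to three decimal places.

Proportion female at birth = 0.488.
Per-age-group product (5 × ASFR × survival probability):
  15–19: 5 × 0.1650 × 0.938 = 0.77385
  20–24: 5 × 0.3400 × 0.919 = 1.56230
  25–29: 5 × 0.2925 × 0.900 = 1.31625
  30–34: 5 × 0.1068 × 0.897 = 0.47900
  35–39: 5 × 0.0139 × 0.881 = 0.06123
  40–44: 5 × 0.0006 × 0.862 = 0.00259
  45–49: 5 × 0.0000 × 0.859 = 0.00000
Sum = 4.19522
NRR = 0.488 × 4.19522 = 2.04727
NRR > 1, so each generation more than replaces itself.

2.047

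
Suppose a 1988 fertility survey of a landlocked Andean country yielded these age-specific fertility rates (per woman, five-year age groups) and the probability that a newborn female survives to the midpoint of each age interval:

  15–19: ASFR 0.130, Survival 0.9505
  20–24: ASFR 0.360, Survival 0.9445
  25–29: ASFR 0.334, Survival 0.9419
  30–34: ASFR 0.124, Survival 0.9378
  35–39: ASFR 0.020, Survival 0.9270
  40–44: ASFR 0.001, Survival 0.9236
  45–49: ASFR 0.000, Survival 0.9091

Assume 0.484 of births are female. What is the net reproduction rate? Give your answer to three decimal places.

Proportion female at birth = 0.484.
Weighting each age-specific rate by interval width and survival:
  15–19: 5 × 0.130 × 0.9505 = 0.61783
  20–24: 5 × 0.360 × 0.9445 = 1.70010
  25–29: 5 × 0.334 × 0.9419 = 1.57297
  30–34: 5 × 0.124 × 0.9378 = 0.58144
  35–39: 5 × 0.020 × 0.9270 = 0.09270
  40–44: 5 × 0.001 × 0.9236 = 0.00462
  45–49: 5 × 0.000 × 0.9091 = 0.00000
Sum = 4.56966
NRR = 0.484 × 4.56966 = 2.21172
NRR > 1, so each generation more than replaces itself.

2.212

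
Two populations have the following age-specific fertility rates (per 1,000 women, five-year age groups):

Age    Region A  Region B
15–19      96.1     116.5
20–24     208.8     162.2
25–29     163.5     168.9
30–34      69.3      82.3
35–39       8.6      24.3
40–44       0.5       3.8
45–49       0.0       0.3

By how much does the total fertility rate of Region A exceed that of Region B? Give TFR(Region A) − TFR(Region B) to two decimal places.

Region A:
  Sum of ASFRs = 96.1 + 208.8 + 163.5 + 69.3 + 8.6 + 0.5 + 0.0 = 546.8
  TFR = 5 × 546.8 / 1000 = 2.734
Region B:
  Sum of ASFRs = 116.5 + 162.2 + 168.9 + 82.3 + 24.3 + 3.8 + 0.3 = 558.3
  TFR = 5 × 558.3 / 1000 = 2.7915
Difference = 2.734 − 2.7915 = -0.0575

-0.06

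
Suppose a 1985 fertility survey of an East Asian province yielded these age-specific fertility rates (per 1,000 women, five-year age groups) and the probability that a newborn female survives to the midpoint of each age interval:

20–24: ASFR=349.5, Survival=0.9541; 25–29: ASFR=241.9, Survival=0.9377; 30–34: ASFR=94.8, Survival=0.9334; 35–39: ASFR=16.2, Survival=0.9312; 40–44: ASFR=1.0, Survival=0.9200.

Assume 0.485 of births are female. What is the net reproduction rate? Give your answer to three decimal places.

1.612

Proportion female at birth = 0.485.
Weighting each age-specific rate by interval width and survival:
  20–24: 5 × 349.5/1000 × 0.9541 = 1.66729
  25–29: 5 × 241.9/1000 × 0.9377 = 1.13415
  30–34: 5 × 94.8/1000 × 0.9334 = 0.44243
  35–39: 5 × 16.2/1000 × 0.9312 = 0.07543
  40–44: 5 × 1.0/1000 × 0.9200 = 0.00460
Sum = 3.32390
NRR = 0.485 × 3.32390 = 1.61209
An NRR exceeding 1 indicates intrinsic growth under these rates.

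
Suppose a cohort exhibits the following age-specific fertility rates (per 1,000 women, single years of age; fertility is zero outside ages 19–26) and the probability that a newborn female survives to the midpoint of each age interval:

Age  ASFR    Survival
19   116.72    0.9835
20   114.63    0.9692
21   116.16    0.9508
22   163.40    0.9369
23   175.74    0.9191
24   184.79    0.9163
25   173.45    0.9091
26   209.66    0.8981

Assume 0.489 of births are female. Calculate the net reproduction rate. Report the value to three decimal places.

Proportion female at birth = 0.489.
Weighting each age-specific rate by interval width and survival:
  19: 1 × 116.72/1000 × 0.9835 = 0.11479
  20: 1 × 114.63/1000 × 0.9692 = 0.11110
  21: 1 × 116.16/1000 × 0.9508 = 0.11044
  22: 1 × 163.40/1000 × 0.9369 = 0.15309
  23: 1 × 175.74/1000 × 0.9191 = 0.16152
  24: 1 × 184.79/1000 × 0.9163 = 0.16932
  25: 1 × 173.45/1000 × 0.9091 = 0.15768
  26: 1 × 209.66/1000 × 0.8981 = 0.18830
Sum = 1.16624
NRR = 0.489 × 1.16624 = 0.57029

0.570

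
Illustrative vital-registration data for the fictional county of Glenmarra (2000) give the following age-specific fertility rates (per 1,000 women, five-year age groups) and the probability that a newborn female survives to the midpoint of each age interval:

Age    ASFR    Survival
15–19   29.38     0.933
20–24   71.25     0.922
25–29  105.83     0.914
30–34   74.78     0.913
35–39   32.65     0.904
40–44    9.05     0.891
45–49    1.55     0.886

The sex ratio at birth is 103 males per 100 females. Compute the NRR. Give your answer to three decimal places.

0.732

Proportion female at birth = 100 / (100 + 103) = 0.49261.
Per-age-group product (5 × ASFR × survival probability):
  15–19: 5 × 29.38/1000 × 0.933 = 0.13706
  20–24: 5 × 71.25/1000 × 0.922 = 0.32846
  25–29: 5 × 105.83/1000 × 0.914 = 0.48364
  30–34: 5 × 74.78/1000 × 0.913 = 0.34137
  35–39: 5 × 32.65/1000 × 0.904 = 0.14758
  40–44: 5 × 9.05/1000 × 0.891 = 0.04032
  45–49: 5 × 1.55/1000 × 0.886 = 0.00687
Sum = 1.48530
NRR = 0.49261 × 1.48530 = 0.73167
With NRR below 1 the population is below replacement fertility.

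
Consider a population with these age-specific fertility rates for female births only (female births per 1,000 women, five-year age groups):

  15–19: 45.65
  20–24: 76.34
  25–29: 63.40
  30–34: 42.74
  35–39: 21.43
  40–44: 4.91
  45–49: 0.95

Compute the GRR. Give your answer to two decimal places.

Sum of female ASFRs = 45.65 + 76.34 + 63.40 + 42.74 + 21.43 + 4.91 + 0.95 = 255.42
GRR = 5 × 255.42 / 1000 = 1.2771

1.28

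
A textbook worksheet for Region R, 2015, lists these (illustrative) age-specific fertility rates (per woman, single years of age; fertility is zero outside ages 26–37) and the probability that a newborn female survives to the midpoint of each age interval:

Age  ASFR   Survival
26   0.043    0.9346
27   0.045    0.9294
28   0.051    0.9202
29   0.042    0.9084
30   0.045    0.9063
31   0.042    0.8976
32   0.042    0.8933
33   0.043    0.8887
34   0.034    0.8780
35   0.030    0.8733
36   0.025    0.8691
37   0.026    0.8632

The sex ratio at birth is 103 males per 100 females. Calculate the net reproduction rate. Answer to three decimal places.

Proportion female at birth = 100 / (100 + 103) = 0.49261.
Weighting each age-specific rate by interval width and survival:
  26: 1 × 0.043 × 0.9346 = 0.04019
  27: 1 × 0.045 × 0.9294 = 0.04182
  28: 1 × 0.051 × 0.9202 = 0.04693
  29: 1 × 0.042 × 0.9084 = 0.03815
  30: 1 × 0.045 × 0.9063 = 0.04078
  31: 1 × 0.042 × 0.8976 = 0.03770
  32: 1 × 0.042 × 0.8933 = 0.03752
  33: 1 × 0.043 × 0.8887 = 0.03821
  34: 1 × 0.034 × 0.8780 = 0.02985
  35: 1 × 0.030 × 0.8733 = 0.02620
  36: 1 × 0.025 × 0.8691 = 0.02173
  37: 1 × 0.026 × 0.8632 = 0.02244
Sum = 0.42152
NRR = 0.49261 × 0.42152 = 0.20764

0.208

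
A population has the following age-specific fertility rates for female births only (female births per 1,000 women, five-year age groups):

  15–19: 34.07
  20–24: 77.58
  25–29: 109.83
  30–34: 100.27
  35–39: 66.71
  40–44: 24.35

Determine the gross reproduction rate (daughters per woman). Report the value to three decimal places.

Sum of female ASFRs = 34.07 + 77.58 + 109.83 + 100.27 + 66.71 + 24.35 = 412.81
GRR = 5 × 412.81 / 1000 = 2.06405

2.064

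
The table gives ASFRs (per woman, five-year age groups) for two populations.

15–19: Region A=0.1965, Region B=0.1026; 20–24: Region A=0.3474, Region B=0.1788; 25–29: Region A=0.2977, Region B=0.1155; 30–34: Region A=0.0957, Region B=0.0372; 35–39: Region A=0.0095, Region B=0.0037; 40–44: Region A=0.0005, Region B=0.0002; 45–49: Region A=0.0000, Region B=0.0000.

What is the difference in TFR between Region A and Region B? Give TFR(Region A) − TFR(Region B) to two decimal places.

2.55

Region A:
  Sum of ASFRs = 0.1965 + 0.3474 + 0.2977 + 0.0957 + 0.0095 + 0.0005 + 0.0000 = 0.9473
  TFR = 5 × 0.9473 = 4.7365
Region B:
  Sum of ASFRs = 0.1026 + 0.1788 + 0.1155 + 0.0372 + 0.0037 + 0.0002 + 0.0000 = 0.4380
  TFR = 5 × 0.4380 = 2.19
Difference = 4.7365 − 2.19 = 2.5465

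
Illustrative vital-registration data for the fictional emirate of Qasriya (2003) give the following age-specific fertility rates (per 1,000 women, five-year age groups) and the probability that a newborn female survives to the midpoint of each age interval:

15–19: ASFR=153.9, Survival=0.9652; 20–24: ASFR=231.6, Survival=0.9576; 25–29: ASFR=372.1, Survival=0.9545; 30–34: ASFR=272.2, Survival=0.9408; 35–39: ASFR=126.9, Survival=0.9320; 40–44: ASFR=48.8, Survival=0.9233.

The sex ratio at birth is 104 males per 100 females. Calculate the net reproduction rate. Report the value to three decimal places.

2.806

Proportion female at birth = 100 / (100 + 104) = 0.49020.
Each age group contributes 5 × ASFR × survival:
  15–19: 5 × 153.9/1000 × 0.9652 = 0.74272
  20–24: 5 × 231.6/1000 × 0.9576 = 1.10890
  25–29: 5 × 372.1/1000 × 0.9545 = 1.77585
  30–34: 5 × 272.2/1000 × 0.9408 = 1.28043
  35–39: 5 × 126.9/1000 × 0.9320 = 0.59135
  40–44: 5 × 48.8/1000 × 0.9233 = 0.22529
Sum = 5.72454
NRR = 0.49020 × 5.72454 = 2.80617
With NRR above 1 the population is above replacement fertility.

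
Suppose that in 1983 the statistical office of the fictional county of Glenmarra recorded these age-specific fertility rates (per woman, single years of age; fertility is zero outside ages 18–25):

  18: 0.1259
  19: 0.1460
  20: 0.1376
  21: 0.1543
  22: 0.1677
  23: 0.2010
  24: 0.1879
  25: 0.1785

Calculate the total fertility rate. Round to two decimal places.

Sum of ASFRs = 0.1259 + 0.1460 + 0.1376 + 0.1543 + 0.1677 + 0.2010 + 0.1879 + 0.1785 = 1.2989
TFR = 1.2989

1.30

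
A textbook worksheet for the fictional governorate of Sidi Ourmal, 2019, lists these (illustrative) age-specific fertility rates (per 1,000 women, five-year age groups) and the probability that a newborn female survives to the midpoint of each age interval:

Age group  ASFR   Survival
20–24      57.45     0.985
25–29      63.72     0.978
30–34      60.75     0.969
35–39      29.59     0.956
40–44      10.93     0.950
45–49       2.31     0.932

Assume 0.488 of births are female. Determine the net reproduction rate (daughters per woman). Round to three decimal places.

0.533

Proportion female at birth = 0.488.
Survival-weighted fertility by age (5·fₓ·Sₓ):
  20–24: 5 × 57.45/1000 × 0.985 = 0.28294
  25–29: 5 × 63.72/1000 × 0.978 = 0.31159
  30–34: 5 × 60.75/1000 × 0.969 = 0.29433
  35–39: 5 × 29.59/1000 × 0.956 = 0.14144
  40–44: 5 × 10.93/1000 × 0.950 = 0.05192
  45–49: 5 × 2.31/1000 × 0.932 = 0.01076
Sum = 1.09298
NRR = 0.488 × 1.09298 = 0.53337
An NRR under 1 implies long-run decline under these rates.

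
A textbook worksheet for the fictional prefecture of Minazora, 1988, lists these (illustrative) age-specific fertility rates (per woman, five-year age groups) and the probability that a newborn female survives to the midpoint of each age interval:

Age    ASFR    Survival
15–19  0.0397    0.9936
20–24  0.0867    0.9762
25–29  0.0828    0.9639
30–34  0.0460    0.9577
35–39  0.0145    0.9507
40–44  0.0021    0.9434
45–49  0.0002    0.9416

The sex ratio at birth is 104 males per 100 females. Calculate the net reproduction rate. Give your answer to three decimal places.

Proportion female at birth = 100 / (100 + 104) = 0.49020.
Survival-weighted fertility by age (5·fₓ·Sₓ):
  15–19: 5 × 0.0397 × 0.9936 = 0.19723
  20–24: 5 × 0.0867 × 0.9762 = 0.42318
  25–29: 5 × 0.0828 × 0.9639 = 0.39905
  30–34: 5 × 0.0460 × 0.9577 = 0.22027
  35–39: 5 × 0.0145 × 0.9507 = 0.06893
  40–44: 5 × 0.0021 × 0.9434 = 0.00991
  45–49: 5 × 0.0002 × 0.9416 = 0.00094
Sum = 1.31951
NRR = 0.49020 × 1.31951 = 0.64682
NRR < 1, so the cohort does not fully replace itself.

0.647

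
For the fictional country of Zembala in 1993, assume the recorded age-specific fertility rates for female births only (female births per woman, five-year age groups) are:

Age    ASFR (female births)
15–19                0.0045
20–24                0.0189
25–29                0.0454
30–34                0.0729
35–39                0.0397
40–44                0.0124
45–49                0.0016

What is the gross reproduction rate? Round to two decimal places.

0.98

Sum of female ASFRs = 0.0045 + 0.0189 + 0.0454 + 0.0729 + 0.0397 + 0.0124 + 0.0016 = 0.1954
GRR = 5 × 0.1954 = 0.977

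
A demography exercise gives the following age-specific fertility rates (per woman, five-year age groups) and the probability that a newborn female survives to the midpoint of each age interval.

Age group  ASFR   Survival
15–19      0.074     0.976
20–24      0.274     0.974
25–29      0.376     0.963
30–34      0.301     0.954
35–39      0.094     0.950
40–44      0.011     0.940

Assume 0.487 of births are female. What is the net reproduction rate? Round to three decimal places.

Proportion female at birth = 0.487.
Each age group contributes 5 × ASFR × survival:
  15–19: 5 × 0.074 × 0.976 = 0.36112
  20–24: 5 × 0.274 × 0.974 = 1.33438
  25–29: 5 × 0.376 × 0.963 = 1.81044
  30–34: 5 × 0.301 × 0.954 = 1.43577
  35–39: 5 × 0.094 × 0.950 = 0.44650
  40–44: 5 × 0.011 × 0.940 = 0.05170
Sum = 5.43991
NRR = 0.487 × 5.43991 = 2.64924

2.649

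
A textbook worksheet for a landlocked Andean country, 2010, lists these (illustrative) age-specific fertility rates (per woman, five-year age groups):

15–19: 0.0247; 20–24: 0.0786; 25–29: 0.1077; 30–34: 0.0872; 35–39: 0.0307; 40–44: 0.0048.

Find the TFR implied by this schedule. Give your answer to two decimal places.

1.67

Sum of ASFRs = 0.0247 + 0.0786 + 0.1077 + 0.0872 + 0.0307 + 0.0048 = 0.3337
TFR = 5 × 0.3337 = 1.6685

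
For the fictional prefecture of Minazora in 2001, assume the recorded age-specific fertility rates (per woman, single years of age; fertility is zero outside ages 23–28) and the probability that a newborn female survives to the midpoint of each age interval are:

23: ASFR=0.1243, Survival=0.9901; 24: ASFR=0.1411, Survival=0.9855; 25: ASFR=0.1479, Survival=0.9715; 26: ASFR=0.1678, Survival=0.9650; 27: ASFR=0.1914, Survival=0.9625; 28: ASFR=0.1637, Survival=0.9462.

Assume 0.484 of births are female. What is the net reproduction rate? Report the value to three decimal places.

0.439

Proportion female at birth = 0.484.
Survival-weighted fertility by age (1·fₓ·Sₓ):
  23: 1 × 0.1243 × 0.9901 = 0.12307
  24: 1 × 0.1411 × 0.9855 = 0.13905
  25: 1 × 0.1479 × 0.9715 = 0.14368
  26: 1 × 0.1678 × 0.9650 = 0.16193
  27: 1 × 0.1914 × 0.9625 = 0.18422
  28: 1 × 0.1637 × 0.9462 = 0.15489
Sum = 0.90684
NRR = 0.484 × 0.90684 = 0.43891
NRR < 1, so the cohort does not fully replace itself.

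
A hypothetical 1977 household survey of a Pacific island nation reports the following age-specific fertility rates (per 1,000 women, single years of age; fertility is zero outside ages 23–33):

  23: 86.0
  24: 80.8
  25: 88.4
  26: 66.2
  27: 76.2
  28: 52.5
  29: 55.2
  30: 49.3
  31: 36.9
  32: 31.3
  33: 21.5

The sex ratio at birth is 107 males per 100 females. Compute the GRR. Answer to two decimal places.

0.31

Proportion female at birth = 100 / (100 + 107) = 0.48309.
Sum of ASFRs = 86.0 + 80.8 + 88.4 + 66.2 + 76.2 + 52.5 + 55.2 + 49.3 + 36.9 + 31.3 + 21.5 = 644.3
TFR = 644.3 / 1000 = 0.6443
GRR = 0.48309 × 0.6443 = 0.31125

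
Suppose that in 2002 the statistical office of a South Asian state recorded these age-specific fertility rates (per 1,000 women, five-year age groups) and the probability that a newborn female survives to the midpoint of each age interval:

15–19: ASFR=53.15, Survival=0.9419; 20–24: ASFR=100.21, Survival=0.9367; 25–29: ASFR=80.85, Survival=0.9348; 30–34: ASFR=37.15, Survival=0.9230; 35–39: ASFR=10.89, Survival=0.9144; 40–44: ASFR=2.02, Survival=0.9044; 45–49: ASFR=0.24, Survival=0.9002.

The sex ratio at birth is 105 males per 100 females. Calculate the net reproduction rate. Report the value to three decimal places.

0.648

Proportion female at birth = 100 / (100 + 105) = 0.48780.
Weighting each age-specific rate by interval width and survival:
  15–19: 5 × 53.15/1000 × 0.9419 = 0.25031
  20–24: 5 × 100.21/1000 × 0.9367 = 0.46933
  25–29: 5 × 80.85/1000 × 0.9348 = 0.37789
  30–34: 5 × 37.15/1000 × 0.9230 = 0.17145
  35–39: 5 × 10.89/1000 × 0.9144 = 0.04979
  40–44: 5 × 2.02/1000 × 0.9044 = 0.00913
  45–49: 5 × 0.24/1000 × 0.9002 = 0.00108
Sum = 1.32898
NRR = 0.48780 × 1.32898 = 0.64828
An NRR under 1 implies long-run decline under these rates.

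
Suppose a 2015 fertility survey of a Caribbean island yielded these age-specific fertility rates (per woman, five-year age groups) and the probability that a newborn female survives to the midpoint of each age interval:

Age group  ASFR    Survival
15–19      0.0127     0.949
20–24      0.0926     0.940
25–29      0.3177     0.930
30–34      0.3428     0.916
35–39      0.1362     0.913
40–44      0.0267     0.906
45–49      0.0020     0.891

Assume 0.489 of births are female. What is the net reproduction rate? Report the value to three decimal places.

2.100

Proportion female at birth = 0.489.
Survival-weighted fertility by age (5·fₓ·Sₓ):
  15–19: 5 × 0.0127 × 0.949 = 0.06026
  20–24: 5 × 0.0926 × 0.940 = 0.43522
  25–29: 5 × 0.3177 × 0.930 = 1.47731
  30–34: 5 × 0.3428 × 0.916 = 1.57002
  35–39: 5 × 0.1362 × 0.913 = 0.62175
  40–44: 5 × 0.0267 × 0.906 = 0.12095
  45–49: 5 × 0.0020 × 0.891 = 0.00891
Sum = 4.29442
NRR = 0.489 × 4.29442 = 2.09997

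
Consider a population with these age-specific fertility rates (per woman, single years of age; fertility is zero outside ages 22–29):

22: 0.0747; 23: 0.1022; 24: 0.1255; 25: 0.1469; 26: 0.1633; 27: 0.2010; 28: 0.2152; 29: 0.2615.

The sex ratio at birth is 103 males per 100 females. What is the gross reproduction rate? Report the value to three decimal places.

0.636

Proportion female at birth = 100 / (100 + 103) = 0.49261.
Sum of ASFRs = 0.0747 + 0.1022 + 0.1255 + 0.1469 + 0.1633 + 0.2010 + 0.2152 + 0.2615 = 1.2903
TFR = 1.2903
GRR = 0.49261 × 1.2903 = 0.63561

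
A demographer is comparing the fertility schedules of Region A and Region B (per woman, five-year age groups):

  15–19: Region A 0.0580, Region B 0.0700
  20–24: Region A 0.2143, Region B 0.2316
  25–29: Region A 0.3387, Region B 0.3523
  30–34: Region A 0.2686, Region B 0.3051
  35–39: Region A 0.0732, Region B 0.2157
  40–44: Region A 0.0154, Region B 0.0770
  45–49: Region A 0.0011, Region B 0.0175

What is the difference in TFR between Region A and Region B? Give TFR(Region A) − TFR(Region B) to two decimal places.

-1.50

Region A:
  Sum of ASFRs = 0.0580 + 0.2143 + 0.3387 + 0.2686 + 0.0732 + 0.0154 + 0.0011 = 0.9693
  TFR = 5 × 0.9693 = 4.8465
Region B:
  Sum of ASFRs = 0.0700 + 0.2316 + 0.3523 + 0.3051 + 0.2157 + 0.0770 + 0.0175 = 1.2692
  TFR = 5 × 1.2692 = 6.346
Difference = 4.8465 − 6.346 = -1.4995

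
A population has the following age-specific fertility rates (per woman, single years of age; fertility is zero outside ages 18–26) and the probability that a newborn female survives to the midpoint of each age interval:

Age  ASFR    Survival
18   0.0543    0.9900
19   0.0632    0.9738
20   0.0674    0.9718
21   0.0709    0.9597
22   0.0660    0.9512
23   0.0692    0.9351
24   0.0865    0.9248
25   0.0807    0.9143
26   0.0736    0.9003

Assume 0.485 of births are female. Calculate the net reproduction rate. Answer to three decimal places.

0.289

Proportion female at birth = 0.485.
Survival-weighted fertility by age (1·fₓ·Sₓ):
  18: 1 × 0.0543 × 0.9900 = 0.05376
  19: 1 × 0.0632 × 0.9738 = 0.06154
  20: 1 × 0.0674 × 0.9718 = 0.06550
  21: 1 × 0.0709 × 0.9597 = 0.06804
  22: 1 × 0.0660 × 0.9512 = 0.06278
  23: 1 × 0.0692 × 0.9351 = 0.06471
  24: 1 × 0.0865 × 0.9248 = 0.08000
  25: 1 × 0.0807 × 0.9143 = 0.07378
  26: 1 × 0.0736 × 0.9003 = 0.06626
Sum = 0.59637
NRR = 0.485 × 0.59637 = 0.28924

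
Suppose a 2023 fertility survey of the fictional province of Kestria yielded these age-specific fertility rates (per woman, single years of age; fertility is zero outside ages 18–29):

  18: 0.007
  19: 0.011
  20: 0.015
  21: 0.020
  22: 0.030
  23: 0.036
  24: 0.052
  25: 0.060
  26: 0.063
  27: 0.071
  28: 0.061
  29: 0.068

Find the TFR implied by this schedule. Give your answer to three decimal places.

0.494

Sum of ASFRs = 0.007 + 0.011 + 0.015 + 0.020 + 0.030 + 0.036 + 0.052 + 0.060 + 0.063 + 0.071 + 0.061 + 0.068 = 0.494
TFR = 0.494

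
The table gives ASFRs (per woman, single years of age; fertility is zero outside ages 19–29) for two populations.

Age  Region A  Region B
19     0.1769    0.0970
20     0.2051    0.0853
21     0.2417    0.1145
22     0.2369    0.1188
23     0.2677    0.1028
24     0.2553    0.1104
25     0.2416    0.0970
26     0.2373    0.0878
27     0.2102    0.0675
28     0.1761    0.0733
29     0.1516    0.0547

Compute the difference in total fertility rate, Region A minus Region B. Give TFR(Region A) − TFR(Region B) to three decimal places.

1.391

Region A:
  Sum of ASFRs = 0.1769 + 0.2051 + 0.2417 + 0.2369 + 0.2677 + 0.2553 + 0.2416 + 0.2373 + 0.2102 + 0.1761 + 0.1516 = 2.4004
  TFR = 2.4004
Region B:
  Sum of ASFRs = 0.0970 + 0.0853 + 0.1145 + 0.1188 + 0.1028 + 0.1104 + 0.0970 + 0.0878 + 0.0675 + 0.0733 + 0.0547 = 1.0091
  TFR = 1.0091
Difference = 2.4004 − 1.0091 = 1.3913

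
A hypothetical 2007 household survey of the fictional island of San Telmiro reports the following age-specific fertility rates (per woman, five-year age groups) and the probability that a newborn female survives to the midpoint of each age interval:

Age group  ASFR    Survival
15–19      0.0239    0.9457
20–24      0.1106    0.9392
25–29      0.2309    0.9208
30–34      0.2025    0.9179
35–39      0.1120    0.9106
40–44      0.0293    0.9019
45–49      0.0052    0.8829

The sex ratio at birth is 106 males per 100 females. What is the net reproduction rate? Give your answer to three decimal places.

1.597

Proportion female at birth = 100 / (100 + 106) = 0.48544.
Survival-weighted fertility by age (5·fₓ·Sₓ):
  15–19: 5 × 0.0239 × 0.9457 = 0.11301
  20–24: 5 × 0.1106 × 0.9392 = 0.51938
  25–29: 5 × 0.2309 × 0.9208 = 1.06306
  30–34: 5 × 0.2025 × 0.9179 = 0.92937
  35–39: 5 × 0.1120 × 0.9106 = 0.50994
  40–44: 5 × 0.0293 × 0.9019 = 0.13213
  45–49: 5 × 0.0052 × 0.8829 = 0.02296
Sum = 3.28985
NRR = 0.48544 × 3.28985 = 1.59702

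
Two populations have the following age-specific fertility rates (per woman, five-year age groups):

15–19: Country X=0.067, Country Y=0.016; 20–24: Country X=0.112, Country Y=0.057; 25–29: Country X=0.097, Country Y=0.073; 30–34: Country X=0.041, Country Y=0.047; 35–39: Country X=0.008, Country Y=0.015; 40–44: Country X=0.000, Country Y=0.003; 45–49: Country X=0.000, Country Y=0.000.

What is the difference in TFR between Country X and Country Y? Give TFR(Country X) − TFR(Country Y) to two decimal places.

Country X:
  Sum of ASFRs = 0.067 + 0.112 + 0.097 + 0.041 + 0.008 + 0.000 + 0.000 = 0.325
  TFR = 5 × 0.325 = 1.625
Country Y:
  Sum of ASFRs = 0.016 + 0.057 + 0.073 + 0.047 + 0.015 + 0.003 + 0.000 = 0.211
  TFR = 5 × 0.211 = 1.055
Difference = 1.625 − 1.055 = 0.57

0.57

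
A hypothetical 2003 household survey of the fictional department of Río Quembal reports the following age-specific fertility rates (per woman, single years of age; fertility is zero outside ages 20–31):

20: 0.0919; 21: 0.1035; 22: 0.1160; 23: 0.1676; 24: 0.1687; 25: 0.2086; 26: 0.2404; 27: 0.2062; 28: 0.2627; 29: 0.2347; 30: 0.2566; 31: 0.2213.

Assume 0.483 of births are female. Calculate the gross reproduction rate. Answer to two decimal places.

Proportion female at birth = 0.483.
Sum of ASFRs = 0.0919 + 0.1035 + 0.1160 + 0.1676 + 0.1687 + 0.2086 + 0.2404 + 0.2062 + 0.2627 + 0.2347 + 0.2566 + 0.2213 = 2.2782
TFR = 2.2782
GRR = 0.483 × 2.2782 = 1.10037

1.10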